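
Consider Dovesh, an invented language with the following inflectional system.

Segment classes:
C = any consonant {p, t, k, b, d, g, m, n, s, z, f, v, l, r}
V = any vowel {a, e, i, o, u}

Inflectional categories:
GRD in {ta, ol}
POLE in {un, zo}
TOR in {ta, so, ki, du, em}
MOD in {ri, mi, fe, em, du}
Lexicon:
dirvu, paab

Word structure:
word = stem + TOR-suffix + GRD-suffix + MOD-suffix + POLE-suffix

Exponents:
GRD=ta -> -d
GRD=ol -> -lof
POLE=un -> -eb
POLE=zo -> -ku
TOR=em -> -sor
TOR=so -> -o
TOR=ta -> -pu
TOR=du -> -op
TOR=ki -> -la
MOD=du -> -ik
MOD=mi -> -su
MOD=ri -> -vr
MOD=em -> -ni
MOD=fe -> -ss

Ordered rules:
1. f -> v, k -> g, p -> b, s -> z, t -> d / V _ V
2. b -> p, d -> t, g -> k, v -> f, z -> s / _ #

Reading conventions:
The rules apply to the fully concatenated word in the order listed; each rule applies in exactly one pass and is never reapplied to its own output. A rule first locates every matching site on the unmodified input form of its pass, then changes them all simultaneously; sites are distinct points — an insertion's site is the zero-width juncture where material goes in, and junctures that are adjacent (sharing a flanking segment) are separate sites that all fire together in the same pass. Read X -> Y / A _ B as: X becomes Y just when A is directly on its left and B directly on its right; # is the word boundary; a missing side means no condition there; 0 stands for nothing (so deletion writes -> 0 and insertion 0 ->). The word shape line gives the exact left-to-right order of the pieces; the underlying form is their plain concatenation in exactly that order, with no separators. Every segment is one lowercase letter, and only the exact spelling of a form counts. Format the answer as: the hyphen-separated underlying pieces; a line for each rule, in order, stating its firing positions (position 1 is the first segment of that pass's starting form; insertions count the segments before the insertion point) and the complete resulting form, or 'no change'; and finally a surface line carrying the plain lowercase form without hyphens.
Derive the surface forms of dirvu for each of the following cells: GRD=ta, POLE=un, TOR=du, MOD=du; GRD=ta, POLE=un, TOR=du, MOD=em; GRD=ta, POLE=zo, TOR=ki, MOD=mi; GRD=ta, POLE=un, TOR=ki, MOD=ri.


cell GRD=ta, POLE=un, TOR=du, MOD=du:
underlying: dirvu-op-d-ik-eb
1. f -> v, k -> g, p -> b, s -> z, t -> d / V _ V: fires at position(s) 10: dirvuopdigeb
2. b -> p, d -> t, g -> k, v -> f, z -> s / _ #: fires at position(s) 12: dirvuopdigep
surface: dirvuopdigep

cell GRD=ta, POLE=un, TOR=du, MOD=em:
underlying: dirvu-op-d-ni-eb
1. f -> v, k -> g, p -> b, s -> z, t -> d / V _ V: no change
2. b -> p, d -> t, g -> k, v -> f, z -> s / _ #: fires at position(s) 12: dirvuopdniep
surface: dirvuopdniep

cell GRD=ta, POLE=zo, TOR=ki, MOD=mi:
underlying: dirvu-la-d-su-ku
1. f -> v, k -> g, p -> b, s -> z, t -> d / V _ V: fires at position(s) 11: dirvuladsugu
2. b -> p, d -> t, g -> k, v -> f, z -> s / _ #: no change
surface: dirvuladsugu

cell GRD=ta, POLE=un, TOR=ki, MOD=ri:
underlying: dirvu-la-d-vr-eb
1. f -> v, k -> g, p -> b, s -> z, t -> d / V _ V: no change
2. b -> p, d -> t, g -> k, v -> f, z -> s / _ #: fires at position(s) 12: dirvuladvrep
surface: dirvuladvrep


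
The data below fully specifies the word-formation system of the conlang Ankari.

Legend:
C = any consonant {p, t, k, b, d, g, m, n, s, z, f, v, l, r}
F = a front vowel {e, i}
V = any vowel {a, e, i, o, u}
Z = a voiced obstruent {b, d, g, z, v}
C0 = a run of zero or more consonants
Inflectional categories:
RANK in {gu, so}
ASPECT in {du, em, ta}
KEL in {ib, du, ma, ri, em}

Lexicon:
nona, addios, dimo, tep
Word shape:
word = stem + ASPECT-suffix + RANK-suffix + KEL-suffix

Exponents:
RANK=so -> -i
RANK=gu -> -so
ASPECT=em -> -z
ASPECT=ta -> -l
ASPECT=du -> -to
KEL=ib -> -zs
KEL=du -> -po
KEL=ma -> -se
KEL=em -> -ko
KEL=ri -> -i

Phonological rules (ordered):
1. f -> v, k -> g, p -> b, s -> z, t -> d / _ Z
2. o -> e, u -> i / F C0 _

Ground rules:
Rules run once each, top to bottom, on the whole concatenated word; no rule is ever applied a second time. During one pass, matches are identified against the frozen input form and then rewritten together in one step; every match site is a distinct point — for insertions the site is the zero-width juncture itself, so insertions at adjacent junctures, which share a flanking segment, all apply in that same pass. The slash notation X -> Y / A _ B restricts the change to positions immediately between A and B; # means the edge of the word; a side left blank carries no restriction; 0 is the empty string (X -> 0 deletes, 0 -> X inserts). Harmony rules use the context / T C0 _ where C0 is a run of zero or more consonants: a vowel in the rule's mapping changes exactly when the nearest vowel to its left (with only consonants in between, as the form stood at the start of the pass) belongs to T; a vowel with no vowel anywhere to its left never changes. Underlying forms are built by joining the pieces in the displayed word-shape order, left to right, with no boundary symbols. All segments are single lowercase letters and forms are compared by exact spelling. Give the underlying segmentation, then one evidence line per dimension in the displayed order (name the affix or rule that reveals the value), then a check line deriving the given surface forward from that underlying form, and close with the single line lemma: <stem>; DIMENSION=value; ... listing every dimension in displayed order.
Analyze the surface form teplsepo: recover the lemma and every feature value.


underlying: tep-l-so-po
RANK=gu - signalled by the affix -so
ASPECT=ta - signalled by the affix -l
KEL=du - signalled by the affix -po
check: teplsopo -> teplsopo -> teplsepo
lemma: tep; RANK=gu; ASPECT=ta; KEL=du


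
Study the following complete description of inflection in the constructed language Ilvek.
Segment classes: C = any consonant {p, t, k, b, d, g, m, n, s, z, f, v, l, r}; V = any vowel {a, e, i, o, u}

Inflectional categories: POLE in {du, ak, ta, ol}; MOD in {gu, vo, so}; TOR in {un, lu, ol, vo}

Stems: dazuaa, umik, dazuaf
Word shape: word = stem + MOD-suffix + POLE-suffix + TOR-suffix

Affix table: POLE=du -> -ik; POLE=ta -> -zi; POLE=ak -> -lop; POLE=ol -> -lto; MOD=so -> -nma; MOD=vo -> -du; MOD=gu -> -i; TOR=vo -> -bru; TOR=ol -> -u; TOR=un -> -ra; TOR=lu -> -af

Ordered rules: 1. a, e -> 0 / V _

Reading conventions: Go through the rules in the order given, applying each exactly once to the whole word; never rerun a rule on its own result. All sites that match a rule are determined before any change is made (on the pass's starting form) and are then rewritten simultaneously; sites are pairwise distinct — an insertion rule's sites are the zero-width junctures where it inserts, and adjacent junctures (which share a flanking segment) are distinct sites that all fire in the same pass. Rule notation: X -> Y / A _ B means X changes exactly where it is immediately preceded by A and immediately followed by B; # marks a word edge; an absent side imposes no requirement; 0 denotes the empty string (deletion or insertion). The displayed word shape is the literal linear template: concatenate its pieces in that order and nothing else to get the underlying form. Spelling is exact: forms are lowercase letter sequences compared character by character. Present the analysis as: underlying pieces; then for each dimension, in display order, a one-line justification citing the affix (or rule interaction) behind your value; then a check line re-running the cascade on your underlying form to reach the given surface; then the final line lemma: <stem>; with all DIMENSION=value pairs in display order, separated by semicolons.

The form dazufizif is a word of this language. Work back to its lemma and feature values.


underlying: dazuaf-i-zi-af
POLE=ta - signalled by the affix -zi
MOD=gu - signalled by the affix -i
TOR=lu - signalled by the affix -af
check: dazuafiziaf -> dazufizif
lemma: dazuaf; POLE=ta; MOD=gu; TOR=lu


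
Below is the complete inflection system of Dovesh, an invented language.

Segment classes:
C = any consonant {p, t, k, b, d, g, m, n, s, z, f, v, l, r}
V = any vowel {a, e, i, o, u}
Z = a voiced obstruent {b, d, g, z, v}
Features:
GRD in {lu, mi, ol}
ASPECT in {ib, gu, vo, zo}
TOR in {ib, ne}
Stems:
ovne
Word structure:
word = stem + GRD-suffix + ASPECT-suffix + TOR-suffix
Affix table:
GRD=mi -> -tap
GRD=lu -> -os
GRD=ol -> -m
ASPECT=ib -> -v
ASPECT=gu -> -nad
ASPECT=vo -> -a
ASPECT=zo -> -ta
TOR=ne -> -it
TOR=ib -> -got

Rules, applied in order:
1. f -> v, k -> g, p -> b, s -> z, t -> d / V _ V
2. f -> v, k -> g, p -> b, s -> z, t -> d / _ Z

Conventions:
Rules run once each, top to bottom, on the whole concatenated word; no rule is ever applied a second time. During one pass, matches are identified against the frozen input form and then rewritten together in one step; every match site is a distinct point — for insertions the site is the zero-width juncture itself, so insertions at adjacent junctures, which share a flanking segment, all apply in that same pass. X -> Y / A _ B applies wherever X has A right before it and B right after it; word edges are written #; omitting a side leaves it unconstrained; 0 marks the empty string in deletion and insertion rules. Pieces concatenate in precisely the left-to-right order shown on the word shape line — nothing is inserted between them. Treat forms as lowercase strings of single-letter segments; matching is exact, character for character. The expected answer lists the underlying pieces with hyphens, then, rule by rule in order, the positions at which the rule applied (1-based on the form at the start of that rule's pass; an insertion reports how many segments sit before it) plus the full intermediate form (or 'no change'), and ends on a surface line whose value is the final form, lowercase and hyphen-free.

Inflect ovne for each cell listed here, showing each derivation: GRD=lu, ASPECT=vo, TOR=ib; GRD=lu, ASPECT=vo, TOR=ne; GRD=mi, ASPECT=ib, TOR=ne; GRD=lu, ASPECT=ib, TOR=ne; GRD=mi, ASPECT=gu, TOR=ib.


cell GRD=lu, ASPECT=vo, TOR=ib:
underlying: ovne-os-a-got
1. f -> v, k -> g, p -> b, s -> z, t -> d / V _ V: fires at position(s) 6: ovneozagot
2. f -> v, k -> g, p -> b, s -> z, t -> d / _ Z: no change
surface: ovneozagot

cell GRD=lu, ASPECT=vo, TOR=ne:
underlying: ovne-os-a-it
1. f -> v, k -> g, p -> b, s -> z, t -> d / V _ V: fires at position(s) 6: ovneozait
2. f -> v, k -> g, p -> b, s -> z, t -> d / _ Z: no change
surface: ovneozait

cell GRD=mi, ASPECT=ib, TOR=ne:
underlying: ovne-tap-v-it
1. f -> v, k -> g, p -> b, s -> z, t -> d / V _ V: fires at position(s) 5: ovnedapvit
2. f -> v, k -> g, p -> b, s -> z, t -> d / _ Z: fires at position(s) 7: ovnedabvit
surface: ovnedabvit

cell GRD=lu, ASPECT=ib, TOR=ne:
underlying: ovne-os-v-it
1. f -> v, k -> g, p -> b, s -> z, t -> d / V _ V: no change
2. f -> v, k -> g, p -> b, s -> z, t -> d / _ Z: fires at position(s) 6: ovneozvit
surface: ovneozvit

cell GRD=mi, ASPECT=gu, TOR=ib:
underlying: ovne-tap-nad-got
1. f -> v, k -> g, p -> b, s -> z, t -> d / V _ V: fires at position(s) 5: ovnedapnadgot
2. f -> v, k -> g, p -> b, s -> z, t -> d / _ Z: no change
surface: ovnedapnadgot


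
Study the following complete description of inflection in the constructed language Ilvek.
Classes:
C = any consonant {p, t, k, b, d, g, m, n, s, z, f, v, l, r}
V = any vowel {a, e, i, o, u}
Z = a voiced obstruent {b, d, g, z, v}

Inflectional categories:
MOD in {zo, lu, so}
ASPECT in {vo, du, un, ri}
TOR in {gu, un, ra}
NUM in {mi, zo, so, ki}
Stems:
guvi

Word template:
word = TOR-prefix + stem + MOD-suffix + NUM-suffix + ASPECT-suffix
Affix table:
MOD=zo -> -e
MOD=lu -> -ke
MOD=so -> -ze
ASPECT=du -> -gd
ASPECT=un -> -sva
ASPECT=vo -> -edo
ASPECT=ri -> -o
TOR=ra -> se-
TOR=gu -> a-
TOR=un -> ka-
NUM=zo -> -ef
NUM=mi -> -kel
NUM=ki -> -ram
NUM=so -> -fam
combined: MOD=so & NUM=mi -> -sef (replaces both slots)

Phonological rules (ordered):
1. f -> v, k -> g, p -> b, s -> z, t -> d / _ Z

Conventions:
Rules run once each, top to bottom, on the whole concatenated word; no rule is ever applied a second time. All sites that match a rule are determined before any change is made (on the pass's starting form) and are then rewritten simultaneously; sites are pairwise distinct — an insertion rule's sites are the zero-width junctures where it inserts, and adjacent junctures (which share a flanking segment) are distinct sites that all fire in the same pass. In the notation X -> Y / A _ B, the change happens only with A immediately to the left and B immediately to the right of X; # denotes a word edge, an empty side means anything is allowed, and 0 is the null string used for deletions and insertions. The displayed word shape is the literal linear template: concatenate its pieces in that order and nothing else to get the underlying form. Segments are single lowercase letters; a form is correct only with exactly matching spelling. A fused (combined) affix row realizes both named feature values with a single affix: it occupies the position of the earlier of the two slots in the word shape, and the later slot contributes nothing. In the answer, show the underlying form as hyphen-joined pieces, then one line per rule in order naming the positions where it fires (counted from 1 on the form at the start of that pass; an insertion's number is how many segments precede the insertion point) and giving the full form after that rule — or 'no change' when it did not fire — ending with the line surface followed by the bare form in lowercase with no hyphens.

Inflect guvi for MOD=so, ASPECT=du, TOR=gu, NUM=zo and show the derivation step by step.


underlying: a-guvi-ze-ef-gd
1. f -> v, k -> g, p -> b, s -> z, t -> d / _ Z: fires at position(s) 9: aguvizeevgd
surface: aguvizeevgd


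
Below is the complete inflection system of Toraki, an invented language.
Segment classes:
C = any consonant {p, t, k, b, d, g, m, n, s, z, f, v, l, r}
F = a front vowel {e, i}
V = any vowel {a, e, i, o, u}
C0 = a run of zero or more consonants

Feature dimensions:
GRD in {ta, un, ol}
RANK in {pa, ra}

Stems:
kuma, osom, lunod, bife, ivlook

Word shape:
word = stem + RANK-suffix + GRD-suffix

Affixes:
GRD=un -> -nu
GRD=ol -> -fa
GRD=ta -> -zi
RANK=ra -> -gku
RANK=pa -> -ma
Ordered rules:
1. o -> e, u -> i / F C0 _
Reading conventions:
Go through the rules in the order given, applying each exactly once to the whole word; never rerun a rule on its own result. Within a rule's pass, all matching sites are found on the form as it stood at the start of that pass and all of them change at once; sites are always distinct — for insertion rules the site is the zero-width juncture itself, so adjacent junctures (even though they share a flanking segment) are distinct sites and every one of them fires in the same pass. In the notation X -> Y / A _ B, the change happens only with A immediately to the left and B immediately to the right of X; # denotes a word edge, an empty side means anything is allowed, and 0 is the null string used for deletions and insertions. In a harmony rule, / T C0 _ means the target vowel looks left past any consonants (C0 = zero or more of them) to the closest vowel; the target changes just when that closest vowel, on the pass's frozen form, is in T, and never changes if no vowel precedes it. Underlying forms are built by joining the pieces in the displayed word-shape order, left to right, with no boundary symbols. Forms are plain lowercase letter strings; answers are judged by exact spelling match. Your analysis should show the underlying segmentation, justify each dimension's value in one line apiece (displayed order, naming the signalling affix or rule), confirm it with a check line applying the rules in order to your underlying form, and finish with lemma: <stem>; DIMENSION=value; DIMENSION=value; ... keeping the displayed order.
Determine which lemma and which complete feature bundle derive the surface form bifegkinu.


underlying: bife-gku-nu
GRD=un - signalled by the affix -nu
RANK=ra - signalled by the affix -gku
check: bifegkunu -> bifegkinu
lemma: bife; GRD=un; RANK=ra


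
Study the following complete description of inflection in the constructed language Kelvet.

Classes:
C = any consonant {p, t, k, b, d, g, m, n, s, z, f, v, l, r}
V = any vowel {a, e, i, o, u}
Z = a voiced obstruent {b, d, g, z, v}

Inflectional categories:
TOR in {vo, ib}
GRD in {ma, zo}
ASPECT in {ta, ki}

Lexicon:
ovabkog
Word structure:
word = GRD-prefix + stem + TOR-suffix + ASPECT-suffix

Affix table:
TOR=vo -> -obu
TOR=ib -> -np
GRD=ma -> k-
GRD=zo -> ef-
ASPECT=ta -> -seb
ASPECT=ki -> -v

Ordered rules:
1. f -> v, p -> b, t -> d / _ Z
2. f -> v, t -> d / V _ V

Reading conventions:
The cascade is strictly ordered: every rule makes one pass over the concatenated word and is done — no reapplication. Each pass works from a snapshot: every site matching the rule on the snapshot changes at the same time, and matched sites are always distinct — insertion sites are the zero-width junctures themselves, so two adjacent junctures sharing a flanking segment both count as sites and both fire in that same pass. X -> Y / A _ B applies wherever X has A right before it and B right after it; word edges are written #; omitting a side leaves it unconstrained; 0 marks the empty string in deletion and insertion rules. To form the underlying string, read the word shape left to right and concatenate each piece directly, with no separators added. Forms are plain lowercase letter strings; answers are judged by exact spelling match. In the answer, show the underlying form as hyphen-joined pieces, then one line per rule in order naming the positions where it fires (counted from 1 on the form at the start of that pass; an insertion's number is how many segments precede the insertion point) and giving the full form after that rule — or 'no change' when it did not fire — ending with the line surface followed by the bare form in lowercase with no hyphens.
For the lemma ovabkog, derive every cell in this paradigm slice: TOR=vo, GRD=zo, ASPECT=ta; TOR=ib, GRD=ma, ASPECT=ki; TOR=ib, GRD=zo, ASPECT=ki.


cell TOR=vo, GRD=zo, ASPECT=ta:
underlying: ef-ovabkog-obu-seb
1. f -> v, p -> b, t -> d / _ Z: no change
2. f -> v, t -> d / V _ V: fires at position(s) 2: evovabkogobuseb
surface: evovabkogobuseb

cell TOR=ib, GRD=ma, ASPECT=ki:
underlying: k-ovabkog-np-v
1. f -> v, p -> b, t -> d / _ Z: fires at position(s) 10: kovabkognbv
2. f -> v, t -> d / V _ V: no change
surface: kovabkognbv

cell TOR=ib, GRD=zo, ASPECT=ki:
underlying: ef-ovabkog-np-v
1. f -> v, p -> b, t -> d / _ Z: fires at position(s) 11: efovabkognbv
2. f -> v, t -> d / V _ V: fires at position(s) 2: evovabkognbv
surface: evovabkognbv


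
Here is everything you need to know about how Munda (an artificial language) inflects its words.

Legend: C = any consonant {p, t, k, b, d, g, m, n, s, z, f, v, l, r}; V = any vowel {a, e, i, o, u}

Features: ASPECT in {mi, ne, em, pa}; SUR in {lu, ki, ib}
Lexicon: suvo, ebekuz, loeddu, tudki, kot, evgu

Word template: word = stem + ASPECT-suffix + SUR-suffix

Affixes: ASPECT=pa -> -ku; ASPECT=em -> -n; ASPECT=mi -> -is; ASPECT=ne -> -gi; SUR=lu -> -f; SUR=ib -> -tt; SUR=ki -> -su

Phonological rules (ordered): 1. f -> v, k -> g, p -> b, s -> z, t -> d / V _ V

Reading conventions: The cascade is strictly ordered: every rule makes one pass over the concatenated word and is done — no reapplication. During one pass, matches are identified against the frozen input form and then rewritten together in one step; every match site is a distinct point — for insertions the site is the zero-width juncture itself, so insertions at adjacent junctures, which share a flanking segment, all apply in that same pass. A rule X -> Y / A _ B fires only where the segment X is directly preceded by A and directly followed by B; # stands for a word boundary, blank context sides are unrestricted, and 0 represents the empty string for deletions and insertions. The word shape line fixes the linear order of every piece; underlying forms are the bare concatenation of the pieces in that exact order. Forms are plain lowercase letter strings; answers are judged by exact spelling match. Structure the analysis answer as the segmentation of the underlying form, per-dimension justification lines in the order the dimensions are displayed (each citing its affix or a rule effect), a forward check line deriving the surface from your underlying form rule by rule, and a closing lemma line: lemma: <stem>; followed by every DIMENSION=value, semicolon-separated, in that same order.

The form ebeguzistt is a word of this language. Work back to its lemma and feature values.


underlying: ebekuz-is-tt
ASPECT=mi - signalled by the affix -is
SUR=ib - signalled by the affix -tt
check: ebekuzistt -> ebeguzistt
lemma: ebekuz; ASPECT=mi; SUR=ib


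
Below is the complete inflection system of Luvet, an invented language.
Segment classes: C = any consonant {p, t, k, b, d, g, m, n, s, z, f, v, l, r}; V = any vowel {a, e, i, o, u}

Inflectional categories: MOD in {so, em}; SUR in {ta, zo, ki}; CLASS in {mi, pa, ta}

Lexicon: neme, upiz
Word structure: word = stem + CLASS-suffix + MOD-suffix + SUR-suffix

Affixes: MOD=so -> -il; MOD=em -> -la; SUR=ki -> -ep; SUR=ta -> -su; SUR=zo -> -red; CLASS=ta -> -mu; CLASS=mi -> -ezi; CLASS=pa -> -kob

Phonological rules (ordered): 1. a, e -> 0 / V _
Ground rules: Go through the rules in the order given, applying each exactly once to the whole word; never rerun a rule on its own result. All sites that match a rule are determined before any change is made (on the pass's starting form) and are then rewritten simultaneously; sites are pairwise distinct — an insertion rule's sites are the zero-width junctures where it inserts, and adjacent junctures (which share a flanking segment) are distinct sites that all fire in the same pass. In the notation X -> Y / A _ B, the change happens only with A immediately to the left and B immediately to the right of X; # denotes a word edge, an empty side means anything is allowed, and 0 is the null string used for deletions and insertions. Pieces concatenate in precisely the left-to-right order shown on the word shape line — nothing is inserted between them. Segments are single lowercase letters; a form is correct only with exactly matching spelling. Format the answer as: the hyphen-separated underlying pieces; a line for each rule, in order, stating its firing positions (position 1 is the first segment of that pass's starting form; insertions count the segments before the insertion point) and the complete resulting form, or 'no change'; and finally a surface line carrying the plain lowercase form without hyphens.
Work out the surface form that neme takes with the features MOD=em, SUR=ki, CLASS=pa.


underlying: neme-kob-la-ep
1. a, e -> 0 / V _: fires at position(s) 10: nemekoblap
surface: nemekoblap


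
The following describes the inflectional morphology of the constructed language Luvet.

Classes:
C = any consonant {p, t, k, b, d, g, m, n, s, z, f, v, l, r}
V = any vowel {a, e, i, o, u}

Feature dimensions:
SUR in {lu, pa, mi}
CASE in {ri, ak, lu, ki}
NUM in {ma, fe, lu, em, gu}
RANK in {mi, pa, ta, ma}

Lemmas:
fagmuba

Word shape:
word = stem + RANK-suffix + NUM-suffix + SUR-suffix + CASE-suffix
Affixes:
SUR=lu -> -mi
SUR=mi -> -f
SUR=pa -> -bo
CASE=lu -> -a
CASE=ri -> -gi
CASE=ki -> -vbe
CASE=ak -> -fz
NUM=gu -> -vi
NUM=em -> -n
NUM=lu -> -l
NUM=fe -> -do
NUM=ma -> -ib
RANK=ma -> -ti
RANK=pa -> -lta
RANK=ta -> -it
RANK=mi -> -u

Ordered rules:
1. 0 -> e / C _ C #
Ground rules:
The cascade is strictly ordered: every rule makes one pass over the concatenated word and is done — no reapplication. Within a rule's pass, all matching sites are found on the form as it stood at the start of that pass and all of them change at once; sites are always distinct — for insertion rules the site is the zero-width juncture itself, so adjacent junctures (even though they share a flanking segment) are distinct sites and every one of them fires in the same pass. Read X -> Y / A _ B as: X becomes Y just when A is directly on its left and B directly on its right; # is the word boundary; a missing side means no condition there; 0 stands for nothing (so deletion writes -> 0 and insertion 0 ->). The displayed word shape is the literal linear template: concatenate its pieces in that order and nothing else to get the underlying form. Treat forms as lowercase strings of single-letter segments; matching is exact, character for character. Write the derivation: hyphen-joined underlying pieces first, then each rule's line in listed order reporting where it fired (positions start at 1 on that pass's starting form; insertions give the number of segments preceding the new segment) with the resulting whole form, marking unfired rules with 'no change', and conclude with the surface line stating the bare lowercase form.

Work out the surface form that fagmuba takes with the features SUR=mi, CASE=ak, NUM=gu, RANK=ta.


underlying: fagmuba-it-vi-f-fz
1. 0 -> e / C _ C #: inserts after position(s) 13: fagmubaitviffez
surface: fagmubaitviffez


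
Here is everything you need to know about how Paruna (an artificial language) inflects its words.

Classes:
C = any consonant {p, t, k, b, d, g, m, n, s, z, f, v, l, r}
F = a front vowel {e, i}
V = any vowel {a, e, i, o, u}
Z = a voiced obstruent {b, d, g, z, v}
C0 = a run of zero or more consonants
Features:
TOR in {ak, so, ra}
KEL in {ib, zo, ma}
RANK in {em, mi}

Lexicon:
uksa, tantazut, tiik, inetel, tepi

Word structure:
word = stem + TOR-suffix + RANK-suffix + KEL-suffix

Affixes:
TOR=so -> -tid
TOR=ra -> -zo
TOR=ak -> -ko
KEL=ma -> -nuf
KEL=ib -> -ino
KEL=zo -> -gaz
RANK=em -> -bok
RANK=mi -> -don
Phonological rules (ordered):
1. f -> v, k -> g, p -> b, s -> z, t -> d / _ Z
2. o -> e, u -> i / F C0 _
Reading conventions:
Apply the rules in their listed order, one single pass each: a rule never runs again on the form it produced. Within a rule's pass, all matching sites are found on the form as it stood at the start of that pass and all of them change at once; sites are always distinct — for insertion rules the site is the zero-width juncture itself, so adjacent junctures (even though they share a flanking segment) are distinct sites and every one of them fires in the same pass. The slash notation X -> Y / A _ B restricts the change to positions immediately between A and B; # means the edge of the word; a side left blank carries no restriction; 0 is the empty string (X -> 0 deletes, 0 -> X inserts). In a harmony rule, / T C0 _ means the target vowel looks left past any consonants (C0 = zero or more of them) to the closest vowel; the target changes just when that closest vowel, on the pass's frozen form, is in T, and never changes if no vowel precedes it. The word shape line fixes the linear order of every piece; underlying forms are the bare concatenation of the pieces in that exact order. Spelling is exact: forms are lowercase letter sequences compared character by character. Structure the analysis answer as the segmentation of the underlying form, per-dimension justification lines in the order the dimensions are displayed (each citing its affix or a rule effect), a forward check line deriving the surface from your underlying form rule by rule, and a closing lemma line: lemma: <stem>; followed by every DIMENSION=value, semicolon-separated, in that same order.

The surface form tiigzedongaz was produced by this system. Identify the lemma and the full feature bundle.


underlying: tiik-zo-don-gaz
TOR=ra - signalled by the affix -zo
KEL=zo - signalled by the affix -gaz
RANK=mi - signalled by the affix -don
check: tiikzodongaz -> tiigzodongaz -> tiigzedongaz
lemma: tiik; TOR=ra; KEL=zo; RANK=mi


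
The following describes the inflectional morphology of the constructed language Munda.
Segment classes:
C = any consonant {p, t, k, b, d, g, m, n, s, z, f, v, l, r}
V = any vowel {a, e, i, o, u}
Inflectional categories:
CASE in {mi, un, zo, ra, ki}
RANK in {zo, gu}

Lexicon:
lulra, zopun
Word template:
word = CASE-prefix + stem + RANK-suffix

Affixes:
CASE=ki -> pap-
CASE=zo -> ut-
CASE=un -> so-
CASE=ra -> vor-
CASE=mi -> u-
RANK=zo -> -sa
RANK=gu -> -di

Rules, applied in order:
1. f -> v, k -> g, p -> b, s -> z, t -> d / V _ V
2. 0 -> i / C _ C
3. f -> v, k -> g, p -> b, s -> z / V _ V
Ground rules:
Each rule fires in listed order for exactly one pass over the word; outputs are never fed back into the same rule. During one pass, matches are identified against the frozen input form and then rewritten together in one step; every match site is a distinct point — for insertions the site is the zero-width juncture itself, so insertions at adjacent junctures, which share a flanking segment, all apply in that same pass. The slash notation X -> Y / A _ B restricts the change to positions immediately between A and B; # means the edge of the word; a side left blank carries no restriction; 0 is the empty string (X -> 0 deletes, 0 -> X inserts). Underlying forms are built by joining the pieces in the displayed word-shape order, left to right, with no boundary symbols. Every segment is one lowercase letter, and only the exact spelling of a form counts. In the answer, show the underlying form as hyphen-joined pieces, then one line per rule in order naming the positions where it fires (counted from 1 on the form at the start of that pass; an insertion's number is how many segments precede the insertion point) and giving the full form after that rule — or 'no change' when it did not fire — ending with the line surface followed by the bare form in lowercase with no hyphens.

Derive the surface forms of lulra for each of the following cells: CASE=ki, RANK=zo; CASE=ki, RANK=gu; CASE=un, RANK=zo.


cell CASE=ki, RANK=zo:
underlying: pap-lulra-sa
1. f -> v, k -> g, p -> b, s -> z, t -> d / V _ V: fires at position(s) 9: paplulraza
2. 0 -> i / C _ C: inserts after position(s) 3, 6: papiluliraza
3. f -> v, k -> g, p -> b, s -> z / V _ V: fires at position(s) 3: pabiluliraza
surface: pabiluliraza

cell CASE=ki, RANK=gu:
underlying: pap-lulra-di
1. f -> v, k -> g, p -> b, s -> z, t -> d / V _ V: no change
2. 0 -> i / C _ C: inserts after position(s) 3, 6: papiluliradi
3. f -> v, k -> g, p -> b, s -> z / V _ V: fires at position(s) 3: pabiluliradi
surface: pabiluliradi

cell CASE=un, RANK=zo:
underlying: so-lulra-sa
1. f -> v, k -> g, p -> b, s -> z, t -> d / V _ V: fires at position(s) 8: solulraza
2. 0 -> i / C _ C: inserts after position(s) 5: soluliraza
3. f -> v, k -> g, p -> b, s -> z / V _ V: no change
surface: soluliraza


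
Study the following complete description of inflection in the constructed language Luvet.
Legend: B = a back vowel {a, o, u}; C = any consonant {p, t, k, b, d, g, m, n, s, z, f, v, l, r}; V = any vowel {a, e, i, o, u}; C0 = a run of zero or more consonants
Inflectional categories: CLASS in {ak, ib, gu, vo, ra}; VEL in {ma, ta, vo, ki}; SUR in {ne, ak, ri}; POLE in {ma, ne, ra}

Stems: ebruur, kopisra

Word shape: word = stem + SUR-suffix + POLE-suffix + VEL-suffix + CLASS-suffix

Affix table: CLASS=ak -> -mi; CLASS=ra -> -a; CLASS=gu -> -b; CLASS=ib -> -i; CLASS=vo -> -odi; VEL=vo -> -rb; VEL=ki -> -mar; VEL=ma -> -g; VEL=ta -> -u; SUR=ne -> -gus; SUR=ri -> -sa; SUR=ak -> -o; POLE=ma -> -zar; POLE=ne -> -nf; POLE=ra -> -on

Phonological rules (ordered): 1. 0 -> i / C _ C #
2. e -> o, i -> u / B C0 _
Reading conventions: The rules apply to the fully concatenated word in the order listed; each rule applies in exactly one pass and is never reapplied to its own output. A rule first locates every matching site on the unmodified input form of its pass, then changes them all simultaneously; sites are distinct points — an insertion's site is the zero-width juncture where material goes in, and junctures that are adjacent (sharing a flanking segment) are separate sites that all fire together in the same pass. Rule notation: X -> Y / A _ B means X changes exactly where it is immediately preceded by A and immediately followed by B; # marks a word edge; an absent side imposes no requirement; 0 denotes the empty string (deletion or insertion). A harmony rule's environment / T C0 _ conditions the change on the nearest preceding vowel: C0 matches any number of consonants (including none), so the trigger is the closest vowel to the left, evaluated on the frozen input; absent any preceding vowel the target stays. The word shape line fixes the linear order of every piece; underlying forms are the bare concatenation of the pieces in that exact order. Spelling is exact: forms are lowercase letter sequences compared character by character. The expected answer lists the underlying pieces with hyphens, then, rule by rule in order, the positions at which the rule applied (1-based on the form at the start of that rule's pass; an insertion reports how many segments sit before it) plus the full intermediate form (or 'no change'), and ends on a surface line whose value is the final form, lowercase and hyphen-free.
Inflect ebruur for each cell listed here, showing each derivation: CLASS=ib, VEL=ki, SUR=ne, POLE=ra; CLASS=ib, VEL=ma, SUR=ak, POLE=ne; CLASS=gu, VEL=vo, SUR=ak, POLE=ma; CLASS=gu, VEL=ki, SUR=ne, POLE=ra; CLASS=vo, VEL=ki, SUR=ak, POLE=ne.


cell CLASS=ib, VEL=ki, SUR=ne, POLE=ra:
underlying: ebruur-gus-on-mar-i
1. 0 -> i / C _ C #: no change
2. e -> o, i -> u / B C0 _: fires at position(s) 15: ebruurgusonmaru
surface: ebruurgusonmaru

cell CLASS=ib, VEL=ma, SUR=ak, POLE=ne:
underlying: ebruur-o-nf-g-i
1. 0 -> i / C _ C #: no change
2. e -> o, i -> u / B C0 _: fires at position(s) 11: ebruuronfgu
surface: ebruuronfgu

cell CLASS=gu, VEL=vo, SUR=ak, POLE=ma:
underlying: ebruur-o-zar-rb-b
1. 0 -> i / C _ C #: inserts after position(s) 12: ebruurozarrbib
2. e -> o, i -> u / B C0 _: fires at position(s) 13: ebruurozarrbub
surface: ebruurozarrbub

cell CLASS=gu, VEL=ki, SUR=ne, POLE=ra:
underlying: ebruur-gus-on-mar-b
1. 0 -> i / C _ C #: inserts after position(s) 14: ebruurgusonmarib
2. e -> o, i -> u / B C0 _: fires at position(s) 15: ebruurgusonmarub
surface: ebruurgusonmarub

cell CLASS=vo, VEL=ki, SUR=ak, POLE=ne:
underlying: ebruur-o-nf-mar-odi
1. 0 -> i / C _ C #: no change
2. e -> o, i -> u / B C0 _: fires at position(s) 15: ebruuronfmarodu
surface: ebruuronfmarodu


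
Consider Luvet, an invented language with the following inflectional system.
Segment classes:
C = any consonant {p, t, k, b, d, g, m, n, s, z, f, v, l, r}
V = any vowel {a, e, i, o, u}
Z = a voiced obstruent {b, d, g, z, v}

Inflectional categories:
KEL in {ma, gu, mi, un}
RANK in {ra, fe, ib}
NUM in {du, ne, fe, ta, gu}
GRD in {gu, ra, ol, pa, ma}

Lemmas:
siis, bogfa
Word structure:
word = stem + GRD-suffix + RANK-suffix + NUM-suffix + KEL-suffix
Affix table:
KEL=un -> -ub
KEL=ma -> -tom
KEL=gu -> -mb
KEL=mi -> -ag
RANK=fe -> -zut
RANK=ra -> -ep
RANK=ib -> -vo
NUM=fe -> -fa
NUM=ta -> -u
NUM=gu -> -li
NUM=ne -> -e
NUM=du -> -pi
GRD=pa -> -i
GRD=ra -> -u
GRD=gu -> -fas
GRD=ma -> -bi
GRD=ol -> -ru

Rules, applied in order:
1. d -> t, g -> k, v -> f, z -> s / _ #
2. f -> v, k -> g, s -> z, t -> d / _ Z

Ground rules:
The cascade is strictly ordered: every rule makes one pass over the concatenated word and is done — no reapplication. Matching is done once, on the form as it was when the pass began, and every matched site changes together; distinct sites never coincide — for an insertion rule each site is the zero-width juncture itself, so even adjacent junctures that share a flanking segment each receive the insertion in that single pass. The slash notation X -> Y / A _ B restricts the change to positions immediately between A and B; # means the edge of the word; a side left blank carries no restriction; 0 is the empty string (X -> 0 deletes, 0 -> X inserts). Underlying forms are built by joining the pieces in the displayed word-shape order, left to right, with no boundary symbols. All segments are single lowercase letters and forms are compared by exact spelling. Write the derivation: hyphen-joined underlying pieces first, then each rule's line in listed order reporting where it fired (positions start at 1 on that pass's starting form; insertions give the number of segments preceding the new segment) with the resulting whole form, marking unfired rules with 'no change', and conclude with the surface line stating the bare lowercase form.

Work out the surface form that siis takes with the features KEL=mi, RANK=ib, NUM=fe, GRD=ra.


underlying: siis-u-vo-fa-ag
1. d -> t, g -> k, v -> f, z -> s / _ #: fires at position(s) 11: siisuvofaak
2. f -> v, k -> g, s -> z, t -> d / _ Z: no change
surface: siisuvofaak


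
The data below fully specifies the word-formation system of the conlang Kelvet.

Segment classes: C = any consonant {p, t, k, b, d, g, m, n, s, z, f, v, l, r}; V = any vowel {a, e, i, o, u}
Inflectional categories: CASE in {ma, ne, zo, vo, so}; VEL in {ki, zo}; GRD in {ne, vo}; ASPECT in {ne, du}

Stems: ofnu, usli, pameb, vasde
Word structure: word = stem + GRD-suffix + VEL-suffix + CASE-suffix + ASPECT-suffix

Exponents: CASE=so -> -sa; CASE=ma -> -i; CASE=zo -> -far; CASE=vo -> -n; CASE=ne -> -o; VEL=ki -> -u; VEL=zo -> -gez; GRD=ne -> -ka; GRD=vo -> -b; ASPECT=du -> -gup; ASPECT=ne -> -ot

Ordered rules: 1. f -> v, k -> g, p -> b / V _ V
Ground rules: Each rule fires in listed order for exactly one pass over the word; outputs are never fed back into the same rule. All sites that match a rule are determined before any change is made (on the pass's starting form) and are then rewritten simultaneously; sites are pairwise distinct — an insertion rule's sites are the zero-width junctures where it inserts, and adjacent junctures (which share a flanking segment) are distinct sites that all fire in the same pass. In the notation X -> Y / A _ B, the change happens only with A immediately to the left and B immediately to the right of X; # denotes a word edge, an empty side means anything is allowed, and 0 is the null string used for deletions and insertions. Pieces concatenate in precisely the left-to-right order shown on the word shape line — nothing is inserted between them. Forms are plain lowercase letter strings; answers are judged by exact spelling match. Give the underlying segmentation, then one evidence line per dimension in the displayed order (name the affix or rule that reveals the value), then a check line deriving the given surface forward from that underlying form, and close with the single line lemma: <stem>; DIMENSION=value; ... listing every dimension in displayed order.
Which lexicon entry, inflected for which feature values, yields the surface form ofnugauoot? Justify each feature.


underlying: ofnu-ka-u-o-ot
CASE=ne - signalled by the affix -o
VEL=ki - signalled by the affix -u
GRD=ne - signalled by the affix -ka
ASPECT=ne - signalled by the affix -ot
check: ofnukauoot -> ofnugauoot
lemma: ofnu; CASE=ne; VEL=ki; GRD=ne; ASPECT=ne


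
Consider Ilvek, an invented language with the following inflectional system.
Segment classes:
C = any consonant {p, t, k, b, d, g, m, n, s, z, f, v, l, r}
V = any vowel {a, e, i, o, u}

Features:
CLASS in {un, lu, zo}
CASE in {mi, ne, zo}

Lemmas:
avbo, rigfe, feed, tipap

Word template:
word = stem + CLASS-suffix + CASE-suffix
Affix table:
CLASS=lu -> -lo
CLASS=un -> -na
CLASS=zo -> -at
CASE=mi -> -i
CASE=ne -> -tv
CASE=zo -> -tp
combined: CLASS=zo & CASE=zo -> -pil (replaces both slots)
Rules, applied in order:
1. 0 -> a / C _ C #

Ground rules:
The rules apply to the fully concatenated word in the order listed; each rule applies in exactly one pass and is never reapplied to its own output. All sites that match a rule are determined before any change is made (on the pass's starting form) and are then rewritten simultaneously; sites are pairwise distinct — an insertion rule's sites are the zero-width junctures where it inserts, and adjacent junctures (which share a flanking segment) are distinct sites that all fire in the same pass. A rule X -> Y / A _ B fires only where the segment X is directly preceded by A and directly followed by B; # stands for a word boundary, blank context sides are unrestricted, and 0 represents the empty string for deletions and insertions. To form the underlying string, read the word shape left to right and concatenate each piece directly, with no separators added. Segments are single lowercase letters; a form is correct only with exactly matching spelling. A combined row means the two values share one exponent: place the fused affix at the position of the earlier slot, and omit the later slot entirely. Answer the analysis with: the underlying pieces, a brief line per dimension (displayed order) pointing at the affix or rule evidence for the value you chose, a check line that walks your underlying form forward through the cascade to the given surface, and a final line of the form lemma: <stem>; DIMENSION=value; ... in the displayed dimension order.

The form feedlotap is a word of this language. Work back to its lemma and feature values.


underlying: feed-lo-tp
CLASS=lu - signalled by the affix -lo
CASE=zo - signalled by the affix -tp
check: feedlotp -> feedlotap
lemma: feed; CLASS=lu; CASE=zo
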